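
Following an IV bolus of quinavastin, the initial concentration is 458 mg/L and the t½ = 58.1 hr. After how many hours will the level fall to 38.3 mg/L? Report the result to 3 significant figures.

208 hours

k = ln 2 / 58.1 = 0.01193 hr⁻¹
C(t) = C₀ e^(−kt)  ⇒  t = ln(C₀/C) / k
t = ln(458/38.3) / 0.01193 = 2.481 / 0.01193 ≈ 208 hours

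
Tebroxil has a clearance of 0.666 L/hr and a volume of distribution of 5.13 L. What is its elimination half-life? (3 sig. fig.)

k = CL / V = 0.666 / 5.13 = 0.1298 hr⁻¹
t½ = ln 2 / k = ln 2 / 0.1298 ≈ 5.34 hours

5.34 hours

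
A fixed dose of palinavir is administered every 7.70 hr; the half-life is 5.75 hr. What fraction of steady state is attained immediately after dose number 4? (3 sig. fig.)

0.976

k = ln 2 / 5.75 = 0.1205 hr⁻¹
f_n = 1 − e^(−nkτ) = 1 − e^(−4 × 0.1205 × 7.70) = 1 − e^(−3.713) = 1 − 0.02441 ≈ 0.976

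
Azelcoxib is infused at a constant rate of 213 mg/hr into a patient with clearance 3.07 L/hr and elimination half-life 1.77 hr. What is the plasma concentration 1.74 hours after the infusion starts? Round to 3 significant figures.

Css = rate / CL = 213 / 3.07 = 69.38 µg/mL
k = ln 2 / 1.77 = 0.3916 hr⁻¹
C(t) = Css (1 − e^(−kt)) = 69.38 × (1 − e^(−0.6814)) = 69.38 × 0.4941 ≈ 34.3 µg/mL

34.3 µg/mL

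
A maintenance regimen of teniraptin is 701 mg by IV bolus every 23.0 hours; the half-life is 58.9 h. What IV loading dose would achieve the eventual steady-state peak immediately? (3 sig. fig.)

2960 mg

k = ln 2 / 58.9 = 0.01177 h⁻¹
Accumulation ratio R = 1 / (1 − e^(−kτ)) = 1 / (1 − e^(−0.01177×23.0)) = 1 / (1 − 0.7629) = 4.217
Loading dose = maintenance dose × R = 701 × 4.217 ≈ 2960 mg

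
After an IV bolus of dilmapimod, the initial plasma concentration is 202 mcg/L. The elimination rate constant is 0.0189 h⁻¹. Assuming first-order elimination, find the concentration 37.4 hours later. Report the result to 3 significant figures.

99.6 mcg/L

C(t) = C₀ e^(−kt) = 202 × e^(−0.01890 × 37.4) = 202 × e^(−0.7069) = 202 × 0.4932 ≈ 99.6 mcg/L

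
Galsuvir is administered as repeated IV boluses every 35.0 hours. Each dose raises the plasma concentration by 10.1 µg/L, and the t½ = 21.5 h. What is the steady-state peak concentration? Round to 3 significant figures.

k = ln 2 / 21.5 = 0.03224 h⁻¹
Fraction remaining after one interval: e^(−kτ) = e^(−0.03224 × 35.0) = 0.3236
R = 1 / (1 − 0.3236) = 1.478
Css,max = 10.1 × 1.478 ≈ 14.9 µg/L

14.9 µg/L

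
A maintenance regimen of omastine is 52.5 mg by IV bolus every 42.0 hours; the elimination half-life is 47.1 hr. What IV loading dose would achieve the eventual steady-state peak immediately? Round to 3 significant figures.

114 mg

k = ln 2 / 47.1 = 0.01472 hr⁻¹
Accumulation ratio R = 1 / (1 − e^(−kτ)) = 1 / (1 − e^(−0.01472×42.0)) = 1 / (1 − 0.5390) = 2.169
Loading dose = maintenance dose × R = 52.5 × 2.169 ≈ 114 mg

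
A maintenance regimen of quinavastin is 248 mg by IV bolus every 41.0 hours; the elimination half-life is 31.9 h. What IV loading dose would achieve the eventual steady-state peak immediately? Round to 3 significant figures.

k = ln 2 / 31.9 = 0.02173 h⁻¹
Accumulation ratio R = 1 / (1 − e^(−kτ)) = 1 / (1 − e^(−0.02173×41.0)) = 1 / (1 − 0.4103) = 1.696
Loading dose = maintenance dose × R = 248 × 1.696 ≈ 421 mg

421 mg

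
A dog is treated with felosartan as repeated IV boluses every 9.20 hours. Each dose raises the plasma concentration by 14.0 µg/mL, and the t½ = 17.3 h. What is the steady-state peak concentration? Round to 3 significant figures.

45.4 µg/mL

k = ln 2 / 17.3 = 0.04007 h⁻¹
Fraction remaining after one interval: e^(−kτ) = e^(−0.04007 × 9.20) = 0.6917
R = 1 / (1 − 0.6917) = 3.244
Css,max = 14.0 × 3.244 ≈ 45.4 µg/mL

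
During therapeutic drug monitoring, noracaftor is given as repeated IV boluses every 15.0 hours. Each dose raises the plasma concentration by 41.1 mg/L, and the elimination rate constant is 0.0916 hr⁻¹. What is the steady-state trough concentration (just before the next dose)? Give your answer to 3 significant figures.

13.9 mg/L

Fraction remaining after one interval: e^(−kτ) = e^(−0.09160 × 15.0) = 0.2531
R = 1 / (1 − 0.2531) = 1.339
Css,max = 41.1 × 1.339 = 55.03 mg/L
Css,min = Css,max × e^(−kτ) = 55.03 × 0.2531 ≈ 13.9 mg/L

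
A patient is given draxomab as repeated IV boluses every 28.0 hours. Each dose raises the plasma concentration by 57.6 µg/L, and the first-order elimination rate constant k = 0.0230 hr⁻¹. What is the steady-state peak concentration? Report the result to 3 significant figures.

Fraction remaining after one interval: e^(−kτ) = e^(−0.02300 × 28.0) = 0.5252
R = 1 / (1 − 0.5252) = 2.106
Css,max = 57.6 × 2.106 ≈ 121 µg/L

121 µg/L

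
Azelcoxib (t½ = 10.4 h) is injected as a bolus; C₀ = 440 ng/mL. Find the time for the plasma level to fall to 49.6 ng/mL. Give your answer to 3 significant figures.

k = ln 2 / 10.4 = 0.06665 h⁻¹
C(t) = C₀ e^(−kt)  ⇒  t = ln(C₀/C) / k
t = ln(440/49.6) / 0.06665 = 2.183 / 0.06665 ≈ 32.8 hours

32.8 hours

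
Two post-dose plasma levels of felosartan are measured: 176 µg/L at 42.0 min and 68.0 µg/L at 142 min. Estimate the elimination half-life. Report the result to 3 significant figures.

k = ln(C₁/C₂) / (t₂ − t₁) = ln(176/68.0) / (142 − 42.0)
  = 0.9510 / 100.0 = 0.009510 min⁻¹
t½ = ln 2 / k = ln 2 / 0.009510 ≈ 72.9 minutes

72.9 minutes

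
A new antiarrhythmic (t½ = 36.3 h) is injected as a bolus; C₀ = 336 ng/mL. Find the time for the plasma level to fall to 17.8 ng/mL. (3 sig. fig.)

k = ln 2 / 36.3 = 0.01909 h⁻¹
C(t) = C₀ e^(−kt)  ⇒  t = ln(C₀/C) / k
t = ln(336/17.8) / 0.01909 = 2.938 / 0.01909 ≈ 154 hours

154 hours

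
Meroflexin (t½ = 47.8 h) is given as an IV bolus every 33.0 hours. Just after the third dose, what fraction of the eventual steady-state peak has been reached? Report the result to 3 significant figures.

k = ln 2 / 47.8 = 0.01450 h⁻¹
f_n = 1 − e^(−nkτ) = 1 − e^(−3 × 0.01450 × 33.0) = 1 − e^(−1.436) = 1 − 0.2380 ≈ 0.762

0.762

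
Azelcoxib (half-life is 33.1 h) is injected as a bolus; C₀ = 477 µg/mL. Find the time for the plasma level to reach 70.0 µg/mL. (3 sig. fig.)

k = ln 2 / 33.1 = 0.02094 h⁻¹
C(t) = C₀ e^(−kt)  ⇒  t = ln(C₀/C) / k
t = ln(477/70.0) / 0.02094 = 1.919 / 0.02094 ≈ 91.6 hours

91.6 hours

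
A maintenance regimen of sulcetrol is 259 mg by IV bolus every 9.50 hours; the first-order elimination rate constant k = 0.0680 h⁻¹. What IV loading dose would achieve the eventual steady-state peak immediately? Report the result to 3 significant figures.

Accumulation ratio R = 1 / (1 − e^(−kτ)) = 1 / (1 − e^(−0.06800×9.50)) = 1 / (1 − 0.5241) = 2.101
Loading dose = maintenance dose × R = 259 × 2.101 ≈ 544 mg

544 mg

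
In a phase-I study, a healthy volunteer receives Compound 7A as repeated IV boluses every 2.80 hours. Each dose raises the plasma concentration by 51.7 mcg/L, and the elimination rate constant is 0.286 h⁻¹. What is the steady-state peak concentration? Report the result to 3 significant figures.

Fraction remaining after one interval: e^(−kτ) = e^(−0.2860 × 2.80) = 0.4490
R = 1 / (1 − 0.4490) = 1.815
Css,max = 51.7 × 1.815 ≈ 93.8 mcg/L

93.8 mcg/L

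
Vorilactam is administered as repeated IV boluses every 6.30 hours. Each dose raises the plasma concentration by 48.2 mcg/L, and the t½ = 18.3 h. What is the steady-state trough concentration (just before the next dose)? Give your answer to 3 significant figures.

k = ln 2 / 18.3 = 0.03788 h⁻¹
Fraction remaining after one interval: e^(−kτ) = e^(−0.03788 × 6.30) = 0.7877
R = 1 / (1 − 0.7877) = 4.711
Css,max = 48.2 × 4.711 = 227.0 mcg/L
Css,min = Css,max × e^(−kτ) = 227.0 × 0.7877 ≈ 179 mcg/L

179 mcg/L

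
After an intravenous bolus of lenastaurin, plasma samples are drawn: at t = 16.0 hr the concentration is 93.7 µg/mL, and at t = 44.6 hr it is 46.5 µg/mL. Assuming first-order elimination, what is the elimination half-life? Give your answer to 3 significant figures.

28.3 hours

k = ln(C₁/C₂) / (t₂ − t₁) = ln(93.7/46.5) / (44.6 − 16.0)
  = 0.7006 / 28.60 = 0.02450 hr⁻¹
t½ = ln 2 / k = ln 2 / 0.02450 ≈ 28.3 hours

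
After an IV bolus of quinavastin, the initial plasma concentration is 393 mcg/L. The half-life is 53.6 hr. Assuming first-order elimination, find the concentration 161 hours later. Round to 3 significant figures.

k = ln 2 / 53.6 = 0.01293 hr⁻¹
C(t) = C₀ e^(−kt) = 393 × e^(−0.01293 × 161) = 393 × e^(−2.082) = 393 × 0.1247 ≈ 49.0 mcg/L

49.0 mcg/L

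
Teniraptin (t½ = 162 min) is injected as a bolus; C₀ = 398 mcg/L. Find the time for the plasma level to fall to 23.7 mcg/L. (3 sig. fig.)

k = ln 2 / 162 = 0.004279 min⁻¹
C(t) = C₀ e^(−kt)  ⇒  t = ln(C₀/C) / k
t = ln(398/23.7) / 0.004279 = 2.821 / 0.004279 ≈ 659 minutes

659 minutes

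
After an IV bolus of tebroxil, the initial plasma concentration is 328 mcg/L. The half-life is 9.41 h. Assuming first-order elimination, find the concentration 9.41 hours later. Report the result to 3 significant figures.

164 mcg/L

k = ln 2 / 9.41 = 0.07366 h⁻¹
9.41 h is 1.000 half-lives, so C = 328 × (1/2)^1.000 = 328 × 0.5000 ≈ 164 mcg/L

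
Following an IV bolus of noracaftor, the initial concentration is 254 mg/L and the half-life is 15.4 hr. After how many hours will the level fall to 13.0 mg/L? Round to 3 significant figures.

k = ln 2 / 15.4 = 0.04501 hr⁻¹
C(t) = C₀ e^(−kt)  ⇒  t = ln(C₀/C) / k
t = ln(254/13.0) / 0.04501 = 2.972 / 0.04501 ≈ 66.0 hours

66.0 hours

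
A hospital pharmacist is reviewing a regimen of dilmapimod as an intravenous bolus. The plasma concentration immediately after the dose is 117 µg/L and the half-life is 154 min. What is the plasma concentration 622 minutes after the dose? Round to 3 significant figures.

7.12 µg/L

k = ln 2 / 154 = 0.004501 min⁻¹
622 min is 4.039 half-lives, so C = 117 × (1/2)^4.039 = 117 × 0.06083 ≈ 7.12 µg/L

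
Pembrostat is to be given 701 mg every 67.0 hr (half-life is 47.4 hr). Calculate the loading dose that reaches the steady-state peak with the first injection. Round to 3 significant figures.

k = ln 2 / 47.4 = 0.01462 hr⁻¹
Accumulation ratio R = 1 / (1 − e^(−kτ)) = 1 / (1 − e^(−0.01462×67.0)) = 1 / (1 − 0.3754) = 1.601
Loading dose = maintenance dose × R = 701 × 1.601 ≈ 1120 mg

1120 mg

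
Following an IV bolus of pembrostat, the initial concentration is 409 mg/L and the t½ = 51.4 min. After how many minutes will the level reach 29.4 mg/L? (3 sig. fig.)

k = ln 2 / 51.4 = 0.01349 min⁻¹
C(t) = C₀ e^(−kt)  ⇒  t = ln(C₀/C) / k
t = ln(409/29.4) / 0.01349 = 2.633 / 0.01349 ≈ 195 minutes

195 minutes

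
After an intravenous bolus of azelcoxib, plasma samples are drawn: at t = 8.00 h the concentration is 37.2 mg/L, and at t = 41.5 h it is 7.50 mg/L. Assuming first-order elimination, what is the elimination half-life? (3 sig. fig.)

14.5 hours

k = ln(C₁/C₂) / (t₂ − t₁) = ln(37.2/7.50) / (41.5 − 8.00)
  = 1.601 / 33.50 = 0.04780 h⁻¹
t½ = ln 2 / k = ln 2 / 0.04780 ≈ 14.5 hours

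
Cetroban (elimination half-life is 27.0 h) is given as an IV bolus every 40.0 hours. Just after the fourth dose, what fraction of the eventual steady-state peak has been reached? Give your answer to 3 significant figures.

0.984

k = ln 2 / 27.0 = 0.02567 h⁻¹
f_n = 1 − e^(−nkτ) = 1 − e^(−4 × 0.02567 × 40.0) = 1 − e^(−4.108) = 1 − 0.01645 ≈ 0.984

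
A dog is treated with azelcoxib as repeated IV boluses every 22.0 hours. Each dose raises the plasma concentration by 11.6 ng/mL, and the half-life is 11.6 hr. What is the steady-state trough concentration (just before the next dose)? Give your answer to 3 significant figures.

k = ln 2 / 11.6 = 0.05975 hr⁻¹
Fraction remaining after one interval: e^(−kτ) = e^(−0.05975 × 22.0) = 0.2686
R = 1 / (1 − 0.2686) = 1.367
Css,max = 11.6 × 1.367 = 15.86 ng/mL
Css,min = Css,max × e^(−kτ) = 15.86 × 0.2686 ≈ 4.26 ng/mL

4.26 ng/mL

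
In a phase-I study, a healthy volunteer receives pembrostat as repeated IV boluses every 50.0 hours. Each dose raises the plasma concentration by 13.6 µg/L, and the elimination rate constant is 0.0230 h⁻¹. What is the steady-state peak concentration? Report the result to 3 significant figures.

19.9 µg/L

Fraction remaining after one interval: e^(−kτ) = e^(−0.02300 × 50.0) = 0.3166
R = 1 / (1 − 0.3166) = 1.463
Css,max = 13.6 × 1.463 ≈ 19.9 µg/L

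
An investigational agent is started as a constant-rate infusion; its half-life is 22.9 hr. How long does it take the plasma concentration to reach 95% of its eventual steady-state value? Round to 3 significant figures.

99.0 hours

k = ln 2 / 22.9 = 0.03027 hr⁻¹
f = 1 − e^(−kt)  ⇒  t = −ln(1 − f) / k
t = −ln(1 − 0.95) / 0.03027 = 2.996 / 0.03027 ≈ 99.0 hours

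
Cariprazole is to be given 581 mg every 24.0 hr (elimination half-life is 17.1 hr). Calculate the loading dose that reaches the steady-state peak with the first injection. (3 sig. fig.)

934 mg

k = ln 2 / 17.1 = 0.04053 hr⁻¹
Accumulation ratio R = 1 / (1 − e^(−kτ)) = 1 / (1 − e^(−0.04053×24.0)) = 1 / (1 − 0.3780) = 1.608
Loading dose = maintenance dose × R = 581 × 1.608 ≈ 934 mg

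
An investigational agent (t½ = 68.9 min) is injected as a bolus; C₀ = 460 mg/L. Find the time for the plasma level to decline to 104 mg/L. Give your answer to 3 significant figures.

k = ln 2 / 68.9 = 0.01006 min⁻¹
C(t) = C₀ e^(−kt)  ⇒  t = ln(C₀/C) / k
t = ln(460/104) / 0.01006 = 1.487 / 0.01006 ≈ 148 minutes

148 minutes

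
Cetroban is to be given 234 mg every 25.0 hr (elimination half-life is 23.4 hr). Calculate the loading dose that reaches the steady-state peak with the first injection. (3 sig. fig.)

k = ln 2 / 23.4 = 0.02962 hr⁻¹
Accumulation ratio R = 1 / (1 − e^(−kτ)) = 1 / (1 − e^(−0.02962×25.0)) = 1 / (1 − 0.4769) = 1.912
Loading dose = maintenance dose × R = 234 × 1.912 ≈ 447 mg

447 mg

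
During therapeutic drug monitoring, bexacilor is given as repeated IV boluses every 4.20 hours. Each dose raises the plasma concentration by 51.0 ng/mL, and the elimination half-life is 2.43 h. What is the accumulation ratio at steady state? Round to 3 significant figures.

k = ln 2 / 2.43 = 0.2852 h⁻¹
Fraction remaining after one interval: e^(−kτ) = e^(−0.2852 × 4.20) = 0.3018
R = 1 / (1 − 0.3018) = 1 / 0.6982 ≈ 1.43

1.43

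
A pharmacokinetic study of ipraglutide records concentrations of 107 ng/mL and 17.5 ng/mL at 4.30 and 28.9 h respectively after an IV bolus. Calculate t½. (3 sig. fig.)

9.42 hours

k = ln(C₁/C₂) / (t₂ − t₁) = ln(107/17.5) / (28.9 − 4.30)
  = 1.811 / 24.60 = 0.07360 h⁻¹
t½ = ln 2 / k = ln 2 / 0.07360 ≈ 9.42 hours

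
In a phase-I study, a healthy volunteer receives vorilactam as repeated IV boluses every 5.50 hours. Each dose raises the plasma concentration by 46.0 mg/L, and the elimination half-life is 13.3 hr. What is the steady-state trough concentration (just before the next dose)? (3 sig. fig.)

139 mg/L

k = ln 2 / 13.3 = 0.05212 hr⁻¹
Fraction remaining after one interval: e^(−kτ) = e^(−0.05212 × 5.50) = 0.7508
R = 1 / (1 − 0.7508) = 4.013
Css,max = 46.0 × 4.013 = 184.6 mg/L
Css,min = Css,max × e^(−kτ) = 184.6 × 0.7508 ≈ 139 mg/L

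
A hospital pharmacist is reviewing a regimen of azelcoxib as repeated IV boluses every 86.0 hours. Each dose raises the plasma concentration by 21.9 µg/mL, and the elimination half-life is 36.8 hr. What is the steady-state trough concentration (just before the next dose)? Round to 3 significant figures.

5.40 µg/mL

k = ln 2 / 36.8 = 0.01884 hr⁻¹
Fraction remaining after one interval: e^(−kτ) = e^(−0.01884 × 86.0) = 0.1979
R = 1 / (1 − 0.1979) = 1.247
Css,max = 21.9 × 1.247 = 27.30 µg/mL
Css,min = Css,max × e^(−kτ) = 27.30 × 0.1979 ≈ 5.40 µg/mL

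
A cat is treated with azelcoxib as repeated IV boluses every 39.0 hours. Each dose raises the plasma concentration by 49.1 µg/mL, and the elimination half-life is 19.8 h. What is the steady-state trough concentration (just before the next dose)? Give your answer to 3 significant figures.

16.8 µg/mL

k = ln 2 / 19.8 = 0.03501 h⁻¹
Fraction remaining after one interval: e^(−kτ) = e^(−0.03501 × 39.0) = 0.2553
R = 1 / (1 − 0.2553) = 1.343
Css,max = 49.1 × 1.343 = 65.93 µg/mL
Css,min = Css,max × e^(−kτ) = 65.93 × 0.2553 ≈ 16.8 µg/mL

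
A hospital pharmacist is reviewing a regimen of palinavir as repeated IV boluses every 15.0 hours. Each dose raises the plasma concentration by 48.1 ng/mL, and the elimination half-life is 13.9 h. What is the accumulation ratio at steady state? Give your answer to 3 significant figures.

1.90

k = ln 2 / 13.9 = 0.04987 h⁻¹
Fraction remaining after one interval: e^(−kτ) = e^(−0.04987 × 15.0) = 0.4733
R = 1 / (1 − 0.4733) = 1 / 0.5267 ≈ 1.90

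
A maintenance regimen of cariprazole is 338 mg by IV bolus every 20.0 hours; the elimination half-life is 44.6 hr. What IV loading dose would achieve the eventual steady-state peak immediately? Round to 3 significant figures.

1270 mg

k = ln 2 / 44.6 = 0.01554 hr⁻¹
Accumulation ratio R = 1 / (1 − e^(−kτ)) = 1 / (1 − e^(−0.01554×20.0)) = 1 / (1 − 0.7328) = 3.743
Loading dose = maintenance dose × R = 338 × 3.743 ≈ 1270 mg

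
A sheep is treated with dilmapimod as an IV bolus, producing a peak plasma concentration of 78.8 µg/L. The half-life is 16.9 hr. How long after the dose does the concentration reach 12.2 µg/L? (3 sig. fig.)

45.5 hours

k = ln 2 / 16.9 = 0.04101 hr⁻¹
C(t) = C₀ e^(−kt)  ⇒  t = ln(C₀/C) / k
t = ln(78.8/12.2) / 0.04101 = 1.865 / 0.04101 ≈ 45.5 hours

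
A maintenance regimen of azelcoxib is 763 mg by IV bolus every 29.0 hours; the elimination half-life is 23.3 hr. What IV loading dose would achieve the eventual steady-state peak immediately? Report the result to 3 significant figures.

1320 mg

k = ln 2 / 23.3 = 0.02975 hr⁻¹
Accumulation ratio R = 1 / (1 − e^(−kτ)) = 1 / (1 − e^(−0.02975×29.0)) = 1 / (1 − 0.4220) = 1.730
Loading dose = maintenance dose × R = 763 × 1.730 ≈ 1320 mg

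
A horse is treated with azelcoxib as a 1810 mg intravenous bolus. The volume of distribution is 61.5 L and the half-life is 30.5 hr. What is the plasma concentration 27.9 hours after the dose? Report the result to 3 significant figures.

C₀ = dose / V = 1810 / 61.5 = 29.43 µg/mL
k = ln 2 / 30.5 = 0.02273 hr⁻¹
C(t) = C₀ e^(−kt) = 29.43 × e^(−0.02273 × 27.9) = 29.43 × e^(−0.6341) = 29.43 × 0.5304 ≈ 15.6 µg/mL

15.6 µg/mL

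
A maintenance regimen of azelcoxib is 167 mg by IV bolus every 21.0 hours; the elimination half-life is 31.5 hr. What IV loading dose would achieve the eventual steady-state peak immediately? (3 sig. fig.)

451 mg

k = ln 2 / 31.5 = 0.02200 hr⁻¹
Accumulation ratio R = 1 / (1 − e^(−kτ)) = 1 / (1 − e^(−0.02200×21.0)) = 1 / (1 − 0.6300) = 2.702
Loading dose = maintenance dose × R = 167 × 2.702 ≈ 451 mg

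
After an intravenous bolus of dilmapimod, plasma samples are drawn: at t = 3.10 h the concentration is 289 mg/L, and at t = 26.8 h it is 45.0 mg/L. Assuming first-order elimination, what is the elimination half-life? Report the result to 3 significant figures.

k = ln(C₁/C₂) / (t₂ − t₁) = ln(289/45.0) / (26.8 − 3.10)
  = 1.860 / 23.70 = 0.07847 h⁻¹
t½ = ln 2 / k = ln 2 / 0.07847 ≈ 8.83 hours

8.83 hours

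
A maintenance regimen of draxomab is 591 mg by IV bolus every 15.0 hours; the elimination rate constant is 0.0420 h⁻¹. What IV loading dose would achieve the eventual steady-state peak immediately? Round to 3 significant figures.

Accumulation ratio R = 1 / (1 − e^(−kτ)) = 1 / (1 − e^(−0.04200×15.0)) = 1 / (1 − 0.5326) = 2.139
Loading dose = maintenance dose × R = 591 × 2.139 ≈ 1260 mg

1260 mg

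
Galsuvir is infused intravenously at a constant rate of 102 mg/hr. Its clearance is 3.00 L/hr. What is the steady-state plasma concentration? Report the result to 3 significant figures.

34.0 mg/L

Css = infusion rate / CL = 102 / 3.00 ≈ 34.0 mg/L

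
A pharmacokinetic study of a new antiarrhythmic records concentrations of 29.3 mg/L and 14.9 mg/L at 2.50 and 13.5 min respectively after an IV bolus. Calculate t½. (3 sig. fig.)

k = ln(C₁/C₂) / (t₂ − t₁) = ln(29.3/14.9) / (13.5 − 2.50)
  = 0.6762 / 11.00 = 0.06148 min⁻¹
t½ = ln 2 / k = ln 2 / 0.06148 ≈ 11.3 minutes

11.3 minutes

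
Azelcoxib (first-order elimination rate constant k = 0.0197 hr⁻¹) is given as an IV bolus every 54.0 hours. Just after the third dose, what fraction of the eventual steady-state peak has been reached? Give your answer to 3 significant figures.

0.959

f_n = 1 − e^(−nkτ) = 1 − e^(−3 × 0.01970 × 54.0) = 1 − e^(−3.191) = 1 − 0.04111 ≈ 0.959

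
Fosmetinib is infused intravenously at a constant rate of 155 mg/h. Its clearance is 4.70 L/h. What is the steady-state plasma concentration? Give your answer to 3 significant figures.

Css = infusion rate / CL = 155 / 4.70 ≈ 33.0 µg/mL

33.0 µg/mL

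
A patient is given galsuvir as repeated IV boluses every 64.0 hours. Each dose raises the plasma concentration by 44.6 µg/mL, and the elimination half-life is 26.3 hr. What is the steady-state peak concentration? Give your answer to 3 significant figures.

k = ln 2 / 26.3 = 0.02636 hr⁻¹
Fraction remaining after one interval: e^(−kτ) = e^(−0.02636 × 64.0) = 0.1851
R = 1 / (1 − 0.1851) = 1.227
Css,max = 44.6 × 1.227 ≈ 54.7 µg/mL

54.7 µg/mL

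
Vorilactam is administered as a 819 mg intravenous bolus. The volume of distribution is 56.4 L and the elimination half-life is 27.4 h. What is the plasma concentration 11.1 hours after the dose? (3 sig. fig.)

C₀ = dose / V = 819 / 56.4 = 14.52 µg/mL
k = ln 2 / 27.4 = 0.02530 h⁻¹
C(t) = C₀ e^(−kt) = 14.52 × e^(−0.02530 × 11.1) = 14.52 × e^(−0.2808) = 14.52 × 0.7552 ≈ 11.0 µg/mL

11.0 µg/mL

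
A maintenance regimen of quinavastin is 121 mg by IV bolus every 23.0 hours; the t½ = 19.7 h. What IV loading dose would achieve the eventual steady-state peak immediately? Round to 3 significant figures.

k = ln 2 / 19.7 = 0.03519 h⁻¹
Accumulation ratio R = 1 / (1 − e^(−kτ)) = 1 / (1 − e^(−0.03519×23.0)) = 1 / (1 − 0.4452) = 1.802
Loading dose = maintenance dose × R = 121 × 1.802 ≈ 218 mg

218 mg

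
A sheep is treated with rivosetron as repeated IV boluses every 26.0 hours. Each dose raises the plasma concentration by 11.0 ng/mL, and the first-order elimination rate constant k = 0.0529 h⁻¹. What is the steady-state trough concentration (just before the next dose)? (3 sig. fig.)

3.72 ng/mL

Fraction remaining after one interval: e^(−kτ) = e^(−0.05290 × 26.0) = 0.2527
R = 1 / (1 − 0.2527) = 1.338
Css,max = 11.0 × 1.338 = 14.72 ng/mL
Css,min = Css,max × e^(−kτ) = 14.72 × 0.2527 ≈ 3.72 ng/mL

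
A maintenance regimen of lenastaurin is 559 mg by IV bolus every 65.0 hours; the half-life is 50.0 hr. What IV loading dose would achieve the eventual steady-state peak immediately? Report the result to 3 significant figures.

941 mg

k = ln 2 / 50.0 = 0.01386 hr⁻¹
Accumulation ratio R = 1 / (1 − e^(−kτ)) = 1 / (1 − e^(−0.01386×65.0)) = 1 / (1 − 0.4061) = 1.684
Loading dose = maintenance dose × R = 559 × 1.684 ≈ 941 mg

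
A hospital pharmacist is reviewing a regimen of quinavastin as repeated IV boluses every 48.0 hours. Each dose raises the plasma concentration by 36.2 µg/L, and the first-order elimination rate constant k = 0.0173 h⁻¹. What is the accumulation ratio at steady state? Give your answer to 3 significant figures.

Fraction remaining after one interval: e^(−kτ) = e^(−0.01730 × 48.0) = 0.4359
R = 1 / (1 − 0.4359) = 1 / 0.5641 ≈ 1.77

1.77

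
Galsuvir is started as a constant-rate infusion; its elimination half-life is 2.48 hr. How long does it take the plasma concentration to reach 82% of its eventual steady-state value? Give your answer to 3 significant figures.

6.14 hours

k = ln 2 / 2.48 = 0.2795 hr⁻¹
f = 1 − e^(−kt)  ⇒  t = −ln(1 − f) / k
t = −ln(1 − 0.82) / 0.2795 = 1.715 / 0.2795 ≈ 6.14 hours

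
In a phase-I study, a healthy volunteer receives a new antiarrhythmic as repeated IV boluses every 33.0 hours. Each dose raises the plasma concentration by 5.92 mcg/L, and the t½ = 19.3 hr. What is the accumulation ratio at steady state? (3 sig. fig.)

1.44

k = ln 2 / 19.3 = 0.03591 hr⁻¹
Fraction remaining after one interval: e^(−kτ) = e^(−0.03591 × 33.0) = 0.3057
R = 1 / (1 − 0.3057) = 1 / 0.6943 ≈ 1.44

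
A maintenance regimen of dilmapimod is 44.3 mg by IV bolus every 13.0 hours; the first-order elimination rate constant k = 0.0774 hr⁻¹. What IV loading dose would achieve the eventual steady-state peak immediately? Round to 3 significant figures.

Accumulation ratio R = 1 / (1 − e^(−kτ)) = 1 / (1 − e^(−0.07740×13.0)) = 1 / (1 − 0.3656) = 1.576
Loading dose = maintenance dose × R = 44.3 × 1.576 ≈ 69.8 mg

69.8 mg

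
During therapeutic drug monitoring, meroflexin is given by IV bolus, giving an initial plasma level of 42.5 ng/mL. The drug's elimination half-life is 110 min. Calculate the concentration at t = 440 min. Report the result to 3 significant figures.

k = ln 2 / 110 = 0.006301 min⁻¹
C(t) = C₀ e^(−kt) = 42.5 × e^(−0.006301 × 440) = 42.5 × e^(−2.773) = 42.5 × 0.06250 ≈ 2.66 ng/mL

2.66 ng/mL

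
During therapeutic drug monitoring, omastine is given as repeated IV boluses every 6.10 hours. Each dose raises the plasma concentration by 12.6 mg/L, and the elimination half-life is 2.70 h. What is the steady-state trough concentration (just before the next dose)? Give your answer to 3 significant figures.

3.33 mg/L

k = ln 2 / 2.70 = 0.2567 h⁻¹
Fraction remaining after one interval: e^(−kτ) = e^(−0.2567 × 6.10) = 0.2089
R = 1 / (1 − 0.2089) = 1.264
Css,max = 12.6 × 1.264 = 15.93 mg/L
Css,min = Css,max × e^(−kτ) = 15.93 × 0.2089 ≈ 3.33 mg/L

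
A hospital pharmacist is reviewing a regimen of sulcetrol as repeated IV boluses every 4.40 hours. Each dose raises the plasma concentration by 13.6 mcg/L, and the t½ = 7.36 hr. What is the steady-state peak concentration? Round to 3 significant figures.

k = ln 2 / 7.36 = 0.09418 hr⁻¹
Fraction remaining after one interval: e^(−kτ) = e^(−0.09418 × 4.40) = 0.6607
R = 1 / (1 − 0.6607) = 2.948
Css,max = 13.6 × 2.948 ≈ 40.1 mcg/L

40.1 mcg/L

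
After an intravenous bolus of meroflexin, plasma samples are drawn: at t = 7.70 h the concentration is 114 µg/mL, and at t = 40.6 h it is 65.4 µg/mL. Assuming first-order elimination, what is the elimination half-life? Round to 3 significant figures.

41.0 hours

k = ln(C₁/C₂) / (t₂ − t₁) = ln(114/65.4) / (40.6 − 7.70)
  = 0.5557 / 32.90 = 0.01689 h⁻¹
t½ = ln 2 / k = ln 2 / 0.01689 ≈ 41.0 hours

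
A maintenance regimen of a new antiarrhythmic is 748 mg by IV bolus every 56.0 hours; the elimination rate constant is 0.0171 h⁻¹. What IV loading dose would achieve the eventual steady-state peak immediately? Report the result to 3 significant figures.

1210 mg

Accumulation ratio R = 1 / (1 − e^(−kτ)) = 1 / (1 − e^(−0.01710×56.0)) = 1 / (1 − 0.3838) = 1.623
Loading dose = maintenance dose × R = 748 × 1.623 ≈ 1210 mg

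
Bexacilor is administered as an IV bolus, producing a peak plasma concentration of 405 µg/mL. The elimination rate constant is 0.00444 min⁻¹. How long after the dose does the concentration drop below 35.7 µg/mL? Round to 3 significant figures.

547 minutes

C(t) = C₀ e^(−kt)  ⇒  t = ln(C₀/C) / k
t = ln(405/35.7) / 0.004440 = 2.429 / 0.004440 ≈ 547 minutes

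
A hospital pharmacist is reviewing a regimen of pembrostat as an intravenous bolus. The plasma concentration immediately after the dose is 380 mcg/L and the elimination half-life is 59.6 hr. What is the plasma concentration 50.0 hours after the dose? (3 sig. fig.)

212 mcg/L

k = ln 2 / 59.6 = 0.01163 hr⁻¹
C(t) = C₀ e^(−kt) = 380 × e^(−0.01163 × 50.0) = 380 × e^(−0.5815) = 380 × 0.5591 ≈ 212 mcg/L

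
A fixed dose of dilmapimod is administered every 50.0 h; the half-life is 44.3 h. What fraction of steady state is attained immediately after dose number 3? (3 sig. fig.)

0.904

k = ln 2 / 44.3 = 0.01565 h⁻¹
f_n = 1 − e^(−nkτ) = 1 − e^(−3 × 0.01565 × 50.0) = 1 − e^(−2.347) = 1 − 0.09566 ≈ 0.904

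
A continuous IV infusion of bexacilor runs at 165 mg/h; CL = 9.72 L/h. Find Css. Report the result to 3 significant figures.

Css = infusion rate / CL = 165 / 9.72 ≈ 17.0 µg/mL

17.0 µg/mL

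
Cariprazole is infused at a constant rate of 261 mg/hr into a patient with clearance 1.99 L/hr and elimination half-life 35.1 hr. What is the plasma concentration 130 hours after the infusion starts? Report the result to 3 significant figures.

121 µg/mL

Css = rate / CL = 261 / 1.99 = 131.2 µg/mL
k = ln 2 / 35.1 = 0.01975 hr⁻¹
C(t) = Css (1 − e^(−kt)) = 131.2 × (1 − e^(−2.567)) = 131.2 × 0.9233 ≈ 121 µg/mL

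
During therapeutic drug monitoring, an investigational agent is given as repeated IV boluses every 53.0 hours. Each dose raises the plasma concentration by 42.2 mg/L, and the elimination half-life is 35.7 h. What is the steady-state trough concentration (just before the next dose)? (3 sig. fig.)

23.5 mg/L

k = ln 2 / 35.7 = 0.01942 h⁻¹
Fraction remaining after one interval: e^(−kτ) = e^(−0.01942 × 53.0) = 0.3573
R = 1 / (1 − 0.3573) = 1.556
Css,max = 42.2 × 1.556 = 65.67 mg/L
Css,min = Css,max × e^(−kτ) = 65.67 × 0.3573 ≈ 23.5 mg/L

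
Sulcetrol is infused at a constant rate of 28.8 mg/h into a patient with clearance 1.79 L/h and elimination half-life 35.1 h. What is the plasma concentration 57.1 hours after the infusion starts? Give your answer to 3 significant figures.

Css = rate / CL = 28.8 / 1.79 = 16.09 mg/L
k = ln 2 / 35.1 = 0.01975 h⁻¹
C(t) = Css (1 − e^(−kt)) = 16.09 × (1 − e^(−1.128)) = 16.09 × 0.6762 ≈ 10.9 mg/L

10.9 mg/L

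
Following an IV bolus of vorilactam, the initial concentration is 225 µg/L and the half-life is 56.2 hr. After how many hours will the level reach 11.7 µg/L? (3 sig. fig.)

240 hours

k = ln 2 / 56.2 = 0.01233 hr⁻¹
C(t) = C₀ e^(−kt)  ⇒  t = ln(C₀/C) / k
t = ln(225/11.7) / 0.01233 = 2.957 / 0.01233 ≈ 240 hours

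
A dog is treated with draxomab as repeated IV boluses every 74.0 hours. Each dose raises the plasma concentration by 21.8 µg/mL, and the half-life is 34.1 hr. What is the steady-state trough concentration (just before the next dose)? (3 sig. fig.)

6.23 µg/mL

k = ln 2 / 34.1 = 0.02033 hr⁻¹
Fraction remaining after one interval: e^(−kτ) = e^(−0.02033 × 74.0) = 0.2222
R = 1 / (1 − 0.2222) = 1.286
Css,max = 21.8 × 1.286 = 28.03 µg/mL
Css,min = Css,max × e^(−kτ) = 28.03 × 0.2222 ≈ 6.23 µg/mL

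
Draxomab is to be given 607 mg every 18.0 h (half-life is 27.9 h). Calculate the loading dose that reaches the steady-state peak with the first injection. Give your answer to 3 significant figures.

1680 mg

k = ln 2 / 27.9 = 0.02484 h⁻¹
Accumulation ratio R = 1 / (1 − e^(−kτ)) = 1 / (1 − e^(−0.02484×18.0)) = 1 / (1 − 0.6394) = 2.773
Loading dose = maintenance dose × R = 607 × 2.773 ≈ 1680 mg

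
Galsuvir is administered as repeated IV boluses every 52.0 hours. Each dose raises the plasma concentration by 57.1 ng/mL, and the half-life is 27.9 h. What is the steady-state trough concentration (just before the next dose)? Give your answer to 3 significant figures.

21.6 ng/mL

k = ln 2 / 27.9 = 0.02484 h⁻¹
Fraction remaining after one interval: e^(−kτ) = e^(−0.02484 × 52.0) = 0.2748
R = 1 / (1 − 0.2748) = 1.379
Css,max = 57.1 × 1.379 = 78.73 ng/mL
Css,min = Css,max × e^(−kτ) = 78.73 × 0.2748 ≈ 21.6 ng/mL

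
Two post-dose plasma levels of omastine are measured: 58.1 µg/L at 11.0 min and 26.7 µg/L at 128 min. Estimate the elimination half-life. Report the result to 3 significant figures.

104 minutes

k = ln(C₁/C₂) / (t₂ − t₁) = ln(58.1/26.7) / (128 − 11.0)
  = 0.7775 / 117.0 = 0.006645 min⁻¹
t½ = ln 2 / k = ln 2 / 0.006645 ≈ 104 minutes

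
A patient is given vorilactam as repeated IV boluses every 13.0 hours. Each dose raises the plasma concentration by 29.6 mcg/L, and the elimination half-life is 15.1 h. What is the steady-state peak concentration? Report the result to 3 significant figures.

k = ln 2 / 15.1 = 0.04590 h⁻¹
Fraction remaining after one interval: e^(−kτ) = e^(−0.04590 × 13.0) = 0.5506
R = 1 / (1 − 0.5506) = 2.225
Css,max = 29.6 × 2.225 ≈ 65.9 mcg/L

65.9 mcg/L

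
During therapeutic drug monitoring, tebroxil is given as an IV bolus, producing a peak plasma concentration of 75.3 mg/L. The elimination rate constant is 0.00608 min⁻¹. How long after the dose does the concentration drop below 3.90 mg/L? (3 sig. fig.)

487 minutes

C(t) = C₀ e^(−kt)  ⇒  t = ln(C₀/C) / k
t = ln(75.3/3.90) / 0.006080 = 2.961 / 0.006080 ≈ 487 minutes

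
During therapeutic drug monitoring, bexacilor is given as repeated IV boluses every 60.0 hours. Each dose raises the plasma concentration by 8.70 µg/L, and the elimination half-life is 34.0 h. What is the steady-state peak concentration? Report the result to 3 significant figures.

12.3 µg/L

k = ln 2 / 34.0 = 0.02039 h⁻¹
Fraction remaining after one interval: e^(−kτ) = e^(−0.02039 × 60.0) = 0.2943
R = 1 / (1 − 0.2943) = 1.417
Css,max = 8.70 × 1.417 ≈ 12.3 µg/L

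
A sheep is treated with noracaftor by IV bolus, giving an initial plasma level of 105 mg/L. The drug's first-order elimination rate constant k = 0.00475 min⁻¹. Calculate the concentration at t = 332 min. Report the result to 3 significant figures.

C(t) = C₀ e^(−kt) = 105 × e^(−0.004750 × 332) = 105 × e^(−1.577) = 105 × 0.2066 ≈ 21.7 mg/L

21.7 mg/L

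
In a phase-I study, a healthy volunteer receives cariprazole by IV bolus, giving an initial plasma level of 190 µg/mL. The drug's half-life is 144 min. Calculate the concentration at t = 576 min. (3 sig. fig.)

k = ln 2 / 144 = 0.004814 min⁻¹
576 min is 4.000 half-lives, so C = 190 × (1/2)^4.000 = 190 × 0.06250 ≈ 11.9 µg/mL

11.9 µg/mL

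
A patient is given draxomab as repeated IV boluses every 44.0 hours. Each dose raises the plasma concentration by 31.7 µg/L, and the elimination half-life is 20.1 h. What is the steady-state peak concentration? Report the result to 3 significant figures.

40.6 µg/L

k = ln 2 / 20.1 = 0.03448 h⁻¹
Fraction remaining after one interval: e^(−kτ) = e^(−0.03448 × 44.0) = 0.2193
R = 1 / (1 − 0.2193) = 1.281
Css,max = 31.7 × 1.281 ≈ 40.6 µg/L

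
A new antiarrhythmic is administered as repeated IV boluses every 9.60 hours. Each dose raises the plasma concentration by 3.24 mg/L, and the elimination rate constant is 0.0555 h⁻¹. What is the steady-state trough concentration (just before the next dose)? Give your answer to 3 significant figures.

4.60 mg/L

Fraction remaining after one interval: e^(−kτ) = e^(−0.05550 × 9.60) = 0.5870
R = 1 / (1 − 0.5870) = 2.421
Css,max = 3.24 × 2.421 = 7.844 mg/L
Css,min = Css,max × e^(−kτ) = 7.844 × 0.5870 ≈ 4.60 mg/L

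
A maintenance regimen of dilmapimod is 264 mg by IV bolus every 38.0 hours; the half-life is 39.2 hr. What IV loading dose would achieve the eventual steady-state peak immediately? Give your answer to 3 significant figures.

k = ln 2 / 39.2 = 0.01768 hr⁻¹
Accumulation ratio R = 1 / (1 − e^(−kτ)) = 1 / (1 − e^(−0.01768×38.0)) = 1 / (1 − 0.5107) = 2.044
Loading dose = maintenance dose × R = 264 × 2.044 ≈ 540 mg

540 mg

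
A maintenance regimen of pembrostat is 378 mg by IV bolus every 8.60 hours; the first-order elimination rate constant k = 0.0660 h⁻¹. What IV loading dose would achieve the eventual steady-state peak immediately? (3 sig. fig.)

Accumulation ratio R = 1 / (1 − e^(−kτ)) = 1 / (1 − e^(−0.06600×8.60)) = 1 / (1 − 0.5669) = 2.309
Loading dose = maintenance dose × R = 378 × 2.309 ≈ 873 mg

873 mg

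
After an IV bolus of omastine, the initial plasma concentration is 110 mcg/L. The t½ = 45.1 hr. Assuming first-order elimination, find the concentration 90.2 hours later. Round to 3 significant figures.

k = ln 2 / 45.1 = 0.01537 hr⁻¹
90.2 hr is 2.000 half-lives, so C = 110 × (1/2)^2.000 = 110 × 0.2500 ≈ 27.5 mcg/L

27.5 mcg/L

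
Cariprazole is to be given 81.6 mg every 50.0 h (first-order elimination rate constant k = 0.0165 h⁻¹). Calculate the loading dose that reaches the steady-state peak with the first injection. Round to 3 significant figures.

Accumulation ratio R = 1 / (1 − e^(−kτ)) = 1 / (1 − e^(−0.01650×50.0)) = 1 / (1 − 0.4382) = 1.780
Loading dose = maintenance dose × R = 81.6 × 1.780 ≈ 145 mg

145 mg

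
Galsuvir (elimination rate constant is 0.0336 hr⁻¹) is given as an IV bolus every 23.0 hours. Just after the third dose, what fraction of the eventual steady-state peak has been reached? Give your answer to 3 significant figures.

f_n = 1 − e^(−nkτ) = 1 − e^(−3 × 0.03360 × 23.0) = 1 − e^(−2.318) = 1 − 0.09843 ≈ 0.902

0.902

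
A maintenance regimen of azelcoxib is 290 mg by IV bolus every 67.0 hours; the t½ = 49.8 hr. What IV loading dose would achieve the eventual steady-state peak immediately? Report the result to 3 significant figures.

478 mg

k = ln 2 / 49.8 = 0.01392 hr⁻¹
Accumulation ratio R = 1 / (1 − e^(−kτ)) = 1 / (1 − e^(−0.01392×67.0)) = 1 / (1 − 0.3935) = 1.649
Loading dose = maintenance dose × R = 290 × 1.649 ≈ 478 mg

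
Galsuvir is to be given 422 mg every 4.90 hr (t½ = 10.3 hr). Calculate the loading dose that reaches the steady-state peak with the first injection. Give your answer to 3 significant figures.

k = ln 2 / 10.3 = 0.06730 hr⁻¹
Accumulation ratio R = 1 / (1 − e^(−kτ)) = 1 / (1 − e^(−0.06730×4.90)) = 1 / (1 − 0.7191) = 3.560
Loading dose = maintenance dose × R = 422 × 3.560 ≈ 1500 mg

1500 mg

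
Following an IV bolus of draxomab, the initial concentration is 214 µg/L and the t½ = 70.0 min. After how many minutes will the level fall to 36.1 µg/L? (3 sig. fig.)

k = ln 2 / 70.0 = 0.009902 min⁻¹
C(t) = C₀ e^(−kt)  ⇒  t = ln(C₀/C) / k
t = ln(214/36.1) / 0.009902 = 1.780 / 0.009902 ≈ 180 minutes

180 minutes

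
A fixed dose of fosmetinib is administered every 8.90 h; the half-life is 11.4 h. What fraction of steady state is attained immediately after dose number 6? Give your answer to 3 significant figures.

k = ln 2 / 11.4 = 0.06080 h⁻¹
f_n = 1 − e^(−nkτ) = 1 − e^(−6 × 0.06080 × 8.90) = 1 − e^(−3.247) = 1 − 0.03890 ≈ 0.961

0.961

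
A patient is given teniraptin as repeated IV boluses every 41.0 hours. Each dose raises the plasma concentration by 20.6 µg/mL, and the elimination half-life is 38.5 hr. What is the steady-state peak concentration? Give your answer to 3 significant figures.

k = ln 2 / 38.5 = 0.01800 hr⁻¹
Fraction remaining after one interval: e^(−kτ) = e^(−0.01800 × 41.0) = 0.4780
R = 1 / (1 − 0.4780) = 1.916
Css,max = 20.6 × 1.916 ≈ 39.5 µg/mL

39.5 µg/mL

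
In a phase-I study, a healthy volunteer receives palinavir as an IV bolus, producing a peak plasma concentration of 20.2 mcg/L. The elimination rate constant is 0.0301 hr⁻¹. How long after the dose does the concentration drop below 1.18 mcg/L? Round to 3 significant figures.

94.4 hours

C(t) = C₀ e^(−kt)  ⇒  t = ln(C₀/C) / k
t = ln(20.2/1.18) / 0.03010 = 2.840 / 0.03010 ≈ 94.4 hours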